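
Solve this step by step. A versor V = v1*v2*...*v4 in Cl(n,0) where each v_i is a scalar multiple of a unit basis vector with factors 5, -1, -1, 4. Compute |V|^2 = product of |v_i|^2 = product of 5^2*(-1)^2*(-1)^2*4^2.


Each vector v_i has |v_i|^2 = s_i^2
Squared scales: 5^2 = 25, (-1)^2 = 1, (-1)^2 = 1, 4^2 = 16
|V|^2 = 25 * 1 * 1 * 16
= 400


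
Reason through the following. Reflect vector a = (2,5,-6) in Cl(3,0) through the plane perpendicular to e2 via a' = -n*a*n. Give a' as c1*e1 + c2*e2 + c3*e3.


Reflection formula: a' = -n*a*n, with n = e2 (unit vector, n^2 = 1).
For reflection through hyperplane perp to e2:
The component along e2 flips sign, others stay.
a = (2, 5, -6)
a' = (2, -5, -6)
a' = 2*e1 - 5*e2 - 6*e3


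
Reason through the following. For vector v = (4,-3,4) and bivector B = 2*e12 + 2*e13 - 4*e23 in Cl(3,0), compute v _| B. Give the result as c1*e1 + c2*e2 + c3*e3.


Left contraction v _| B = <vB>_1 (grade-1 part of the geometric product vB).
Using e1_|e12 = e2, e2_|e12 = -e1, e1_|e13 = e3, e3_|e13 = -e1, e2_|e23 = e3, e3_|e23 = -e2:
e1 coeff: -v2*b12 - v3*b13 = -(-3)*(2) - (4)*(2) = -2
e2 coeff: v1*b12 - v3*b23 = (4)*(2) - (4)*(-4) = 24
e3 coeff: v1*b13 + v2*b23 = (4)*(2) + (-3)*(-4) = 20
v _| B = -2*e1 + 24*e2 + 20*e3


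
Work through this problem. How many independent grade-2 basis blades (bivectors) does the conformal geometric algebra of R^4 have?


The conformal model of R^4 uses Cl(5,1) with m = 4 + 2 = 6 generators.
Number of grade-2 blades = C(m, 2) = C(6, 2)
= 6*5/2 = 15


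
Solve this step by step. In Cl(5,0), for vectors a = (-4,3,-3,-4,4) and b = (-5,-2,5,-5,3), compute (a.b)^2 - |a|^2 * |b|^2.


a . b = (-4)*(-5) + 3*(-2) + (-3)*5 + (-4)*(-5) + 4*3
= 20 + (-6) + (-15) + 20 + 12 = 31
|a|^2 = (-4)^2 + 3^2 + (-3)^2 + (-4)^2 + 4^2 = 66
|b|^2 = (-5)^2 + (-2)^2 + 5^2 + (-5)^2 + 3^2 = 88
(a.b)^2 = 31^2 = 961
|a|^2 * |b|^2 = 66 * 88 = 5808
Result = 961 - 5808 = -4847


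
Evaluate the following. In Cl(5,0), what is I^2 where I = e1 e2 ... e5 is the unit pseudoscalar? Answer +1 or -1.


The pseudoscalar I = e1...e_n (product of all n generators) of Cl(p,q) satisfies I^2 = (-1)^(q + n(n-1)/2).
p = 5, q = 0, n = p + q = 5
n(n-1)/2 = 5 * 4 / 2 = 10
Exponent = q + n(n-1)/2 = 0 + 10 = 10
I^2 = (-1)^10 = +1


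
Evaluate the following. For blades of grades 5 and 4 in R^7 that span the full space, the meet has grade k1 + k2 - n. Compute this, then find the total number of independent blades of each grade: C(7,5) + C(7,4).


Meet grade = grade(A) + grade(B) - n
= 5 + 4 - 7 = 2
C(7,5) = 21
C(7,4) = 35
dim_A + dim_B = 21 + 35 = 56


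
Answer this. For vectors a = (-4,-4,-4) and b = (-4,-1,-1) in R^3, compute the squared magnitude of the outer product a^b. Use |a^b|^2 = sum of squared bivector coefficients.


a wedge b = (a1*b2 - a2*b1)*e12 + (a1*b3 - a3*b1)*e13 + (a2*b3 - a3*b2)*e23
e12 coeff: (-4)*(-1) - (-4)*(-4) = 4 - 16 = -12
e13 coeff: (-4)*(-1) - (-4)*(-4) = 4 - 16 = -12
e23 coeff: (-4)*(-1) - (-4)*(-1) = 4 - 4 = 0
|a wedge b|^2 = (-12)^2 + (-12)^2 + 0^2
= 144 + 144 + 0
= 288


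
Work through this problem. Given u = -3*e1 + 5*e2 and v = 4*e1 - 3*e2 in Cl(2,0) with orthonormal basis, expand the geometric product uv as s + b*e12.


Expand: (-3*e1 + 5*e2)(4*e1 - 3*e2)
= (-3)*4*e1e1 + (-3)*(-3)*e1e2 + 5*4*e2e1 + 5*(-3)*e2e2
Using e1^2 = e2^2 = 1, e2e1 = -e1e2:
Scalar part s = (-3)*4 + 5*(-3) = -12 + (-15) = -27
Bivector part b = (-3)*(-3) - 5*4 = 9 - 20 = -11
uv = -27 - 11*e12


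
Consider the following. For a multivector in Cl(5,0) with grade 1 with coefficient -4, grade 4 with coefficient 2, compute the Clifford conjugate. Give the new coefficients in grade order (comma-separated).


Clifford conjugate sign for grade k: (-1)^(k(k+1)/2)
Grade 1: (-1)^(1*2/2) = (-1)^1 = -1, coeff -4 -> 4
Grade 4: (-1)^(4*5/2) = (-1)^10 = 1, coeff 2 -> 2
Conjugated coefficients: 4, 2


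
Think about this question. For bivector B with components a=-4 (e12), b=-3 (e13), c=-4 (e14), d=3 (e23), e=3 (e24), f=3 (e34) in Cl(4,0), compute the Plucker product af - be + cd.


Plucker relation: af - be + cd
a*f = (-4)*3 = -12
b*e = (-3)*3 = -9
c*d = (-4)*3 = -12
af - be + cd = -12 - (-9) + (-12)
= -15


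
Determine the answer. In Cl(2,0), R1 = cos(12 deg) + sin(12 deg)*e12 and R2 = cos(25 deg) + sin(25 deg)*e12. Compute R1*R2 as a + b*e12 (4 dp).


Same-plane rotors commute and their half-angles add:
R1*R2 = cos(a1 + a2) + sin(a1 + a2)*e12.
a1 + a2 = 12 + 25 = 37 deg
cos(37 deg) = 0.7986
sin(37 deg) = 0.6018
R1*R2 = 0.7986 + 0.6018*e12


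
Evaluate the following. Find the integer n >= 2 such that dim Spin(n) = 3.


dim Spin(n) = dim so(n) = n(n-1)/2.
Solve n(n-1)/2 = 3, i.e. n^2 - n - 6 = 0.
Discriminant = 1 + 8*3 = 25
n = (1 + sqrt(25))/2 = (1 + 5)/2 = 3


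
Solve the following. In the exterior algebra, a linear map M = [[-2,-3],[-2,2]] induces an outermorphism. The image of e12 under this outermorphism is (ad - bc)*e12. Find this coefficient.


The outermorphism of a linear map f sends e1^e2 to f(e1)^f(e2).
f(e1) = -2*e1 - 2*e2
f(e2) = -3*e1 + 2*e2
f(e1) ^ f(e2) = (-2*e1 - 2*e2) ^ (-3*e1 + 2*e2)
= (-2)*2*e12 + (-2)*(-3)*e21
= (-4 - 6)*e12
= -10*e12
Coefficient = -10


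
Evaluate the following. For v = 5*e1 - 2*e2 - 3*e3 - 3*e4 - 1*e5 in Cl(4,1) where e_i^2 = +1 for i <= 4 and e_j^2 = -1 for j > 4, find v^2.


v^2 = sum of c_i^2 * e_i^2
Positive signature terms (e_i^2 = +1): 5^2 + (-2)^2 + (-3)^2 + (-3)^2 = 47
Negative signature terms (e_j^2 = -1): (-1)^2 = 1
v^2 = 47 - 1 = 46


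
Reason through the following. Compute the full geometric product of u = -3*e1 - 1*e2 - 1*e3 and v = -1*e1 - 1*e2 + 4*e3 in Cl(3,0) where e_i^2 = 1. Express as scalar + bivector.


In Cl(3,0): e_i^2 = 1, e_ie_j = -e_je_i for i != j.
Scalar part = u . v = (-3)*(-1) + (-1)*(-1) + (-1)*4
= 3 + 1 + (-4) = 0
e12 coeff = (-3)*(-1) - (-1)*(-1) = 3 - 1 = 2
e13 coeff = (-3)*4 - (-1)*(-1) = -12 - 1 = -13
e23 coeff = (-1)*4 - (-1)*(-1) = -4 - 1 = -5
uv = 0 + 2*e12 - 13*e13 - 5*e23


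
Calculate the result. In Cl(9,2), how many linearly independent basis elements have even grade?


Even subalgebra dimension = 2^(n-1)
n = 9 + 2 = 11
2^(11 - 1) = 2^10 = 1024
Verification: sum of C(11,k) for even k = 1 + 55 + 330 + 462 + 165 + 11 = 1024
Result = 1024


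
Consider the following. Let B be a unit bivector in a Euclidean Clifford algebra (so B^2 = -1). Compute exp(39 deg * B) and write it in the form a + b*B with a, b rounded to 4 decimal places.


For a unit bivector B with B^2 = -1, the exponential series gives
e^(theta*B) = cos(theta) + sin(theta)*B (the GA analogue of Euler's formula).
theta = 39 degrees = 0.680678 rad
cos(39 deg) = 0.7771
sin(39 deg) = 0.6293
exp(theta*B) = 0.7771 + 0.6293*B


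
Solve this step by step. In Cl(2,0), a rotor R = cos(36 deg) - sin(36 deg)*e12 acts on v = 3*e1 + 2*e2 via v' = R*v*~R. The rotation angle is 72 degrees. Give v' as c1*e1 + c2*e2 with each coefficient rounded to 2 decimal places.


Rotor R = cos(36deg) - sin(36deg)*e12
Rotation angle theta = 2 * 36 = 72 degrees
v' = R*v*~R rotates v by theta.
cos(72deg) = 0.3090, sin(72deg) = 0.9511
v'_1 = 3*cos(72deg) - 2*sin(72deg)
= 3*0.3090 - 2*0.9511
= -0.98
v'_2 = 3*sin(72deg) + 2*cos(72deg)
= 3*0.9511 + 2*0.3090
= 3.47
v' = -0.98*e1 + 3.47*e2


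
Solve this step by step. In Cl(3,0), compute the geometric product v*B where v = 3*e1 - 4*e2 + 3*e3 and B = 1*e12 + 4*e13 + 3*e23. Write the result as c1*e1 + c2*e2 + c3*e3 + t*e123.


vB has grade-1 (vector) and grade-3 (trivector) parts: vB = (v _| B) + (v ^ B).
Vector part <vB>_1:
  e1: -v2*b12 - v3*b13 = -(-4)*(1) - (3)*(4) = -8
  e2: v1*b12 - v3*b23 = (3)*(1) - (3)*(3) = -6
  e3: v1*b13 + v2*b23 = (3)*(4) + (-4)*(3) = 0
Trivector part <vB>_3:
  e123: v1*b23 - v2*b13 + v3*b12 = (3)*(3) - (-4)*(4) + (3)*(1) = 28
vB = -8*e1 - 6*e2 + 0*e3 + 28*e123


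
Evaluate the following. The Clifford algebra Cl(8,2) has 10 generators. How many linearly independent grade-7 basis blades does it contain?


Number of grade-k basis blades in Cl(p,q) with n = p + q is C(n, k).
n = 8 + 2 = 10
C(10, 7) = 10! / (7! * 3!)
= 3628800 / (5040 * 6)
= 120


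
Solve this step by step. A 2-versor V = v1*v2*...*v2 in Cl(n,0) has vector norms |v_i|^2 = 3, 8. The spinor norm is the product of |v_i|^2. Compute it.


Spinor norm N(V) = |v1|^2 * |v2|^2 * ... * |v2|^2
= 3 * 8
Running product: 3, 24
N(V) = 24


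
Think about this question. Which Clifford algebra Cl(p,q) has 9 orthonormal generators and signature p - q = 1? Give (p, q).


We need p + q = 9 and p - q = 1.
Adding: 2p = 9 + 1 = 10, so p = 5.
Then q = 9 - 5 = 4.
(p, q) = (5, 4)


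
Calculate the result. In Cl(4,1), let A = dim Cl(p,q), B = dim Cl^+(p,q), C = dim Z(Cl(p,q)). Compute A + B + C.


n = 4 + 1 = 5
Total dim = 2^5 = 32
Even subalgebra dim = 2^4 = 16
n is odd, so center dim = 2
Sum = 32 + 16 + 2 = 50


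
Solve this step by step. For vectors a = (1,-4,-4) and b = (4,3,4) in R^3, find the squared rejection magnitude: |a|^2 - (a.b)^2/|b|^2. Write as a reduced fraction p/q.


|a|^2 = 1^2 + (-4)^2 + (-4)^2 = 33
|b|^2 = 4^2 + 3^2 + 4^2 = 41
a . b = 1*4 + (-4)*3 + (-4)*4 = -24
(a.b)^2 = (-24)^2 = 576
|rej|^2 = 33 - 576/41
= (1353 - 576)/41
= 777/41
In lowest terms: 777/41


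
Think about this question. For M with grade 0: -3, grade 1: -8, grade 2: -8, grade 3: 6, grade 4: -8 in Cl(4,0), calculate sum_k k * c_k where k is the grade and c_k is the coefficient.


Grade-weighted sum = sum of grade_k * coefficient_k
0*(-3) = 0
1*(-8) = -8
2*(-8) = -16
3*6 = 18
4*(-8) = -32
Total = 0 + (-8) + (-16) + 18 + (-32) = -38


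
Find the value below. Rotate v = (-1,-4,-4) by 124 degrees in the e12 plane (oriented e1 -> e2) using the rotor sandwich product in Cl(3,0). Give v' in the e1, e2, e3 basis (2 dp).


Rotor R = cos(62deg) - sin(62deg)*e12
Rotation angle theta = 2 * 62 = 124 degrees in the e12 plane (e1 -> e2).
The component perpendicular to the plane (e3) is invariant: v'_3 = v3 = -4.00
cos(124deg) = -0.5592, sin(124deg) = 0.8290
v'_1 = v1*cos(theta) - v2*sin(theta) = -1*(-0.5592) - (-4)*0.8290 = 3.88
v'_2 = v1*sin(theta) + v2*cos(theta) = -1*0.8290 + (-4)*(-0.5592) = 1.41
v' = 3.88*e1 + 1.41*e2 - 4.00*e3


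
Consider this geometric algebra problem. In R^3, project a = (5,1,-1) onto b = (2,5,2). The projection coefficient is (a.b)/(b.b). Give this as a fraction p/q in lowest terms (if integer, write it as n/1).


Projection coefficient = (a . b) / (b . b)
a . b = 5*2 + 1*5 + (-1)*2
= 10 + 5 + (-2) = 13
b . b = 2^2 + 5^2 + 2^2
= 4 + 25 + 4 = 33
Coefficient = 13/33
In lowest terms: 13/33


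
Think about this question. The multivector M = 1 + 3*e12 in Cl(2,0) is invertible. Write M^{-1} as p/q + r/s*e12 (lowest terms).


M = 1 + 3*e12, where e12^2 = -1.
Since M commutes with its reverse ~M = a - b*e12, M * ~M = a^2 - b^2*e12^2 = a^2 + b^2.
So M^{-1} = ~M / (a^2 + b^2) = (a - b*e12)/(a^2 + b^2).
a^2 + b^2 = 1 + 9 = 10
Scalar part = 1/10 = 1/10
Bivector coeff = -3/10 = -3/10
M^{-1} = 1/10 - 3/10*e12


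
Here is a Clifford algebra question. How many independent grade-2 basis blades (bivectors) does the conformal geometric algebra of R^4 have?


The conformal model of R^4 uses Cl(5,1) with m = 4 + 2 = 6 generators.
Number of grade-2 blades = C(m, 2) = C(6, 2)
= 6*5/2 = 15


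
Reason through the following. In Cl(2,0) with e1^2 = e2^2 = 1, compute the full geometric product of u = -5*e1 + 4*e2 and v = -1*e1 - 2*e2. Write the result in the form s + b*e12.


Expand: (-5*e1 + 4*e2)(-1*e1 - 2*e2)
= (-5)*(-1)*e1e1 + (-5)*(-2)*e1e2 + 4*(-1)*e2e1 + 4*(-2)*e2e2
Using e1^2 = e2^2 = 1, e2e1 = -e1e2:
Scalar part s = (-5)*(-1) + 4*(-2) = 5 + (-8) = -3
Bivector part b = (-5)*(-2) - 4*(-1) = 10 - (-4) = 14
uv = -3 + 14*e12


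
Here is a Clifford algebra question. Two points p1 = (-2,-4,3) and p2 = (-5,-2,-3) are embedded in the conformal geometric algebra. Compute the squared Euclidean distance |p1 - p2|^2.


p1 - p2 = (3, -2, 6)
|p1 - p2|^2 = 3^2 + (-2)^2 + 6^2
= 9 + 4 + 36
= 49


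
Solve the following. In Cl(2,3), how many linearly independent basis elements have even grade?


Even subalgebra dimension = 2^(n-1)
n = 2 + 3 = 5
2^(5 - 1) = 2^4 = 16
Verification: sum of C(5,k) for even k = 1 + 10 + 5 = 16
Result = 16


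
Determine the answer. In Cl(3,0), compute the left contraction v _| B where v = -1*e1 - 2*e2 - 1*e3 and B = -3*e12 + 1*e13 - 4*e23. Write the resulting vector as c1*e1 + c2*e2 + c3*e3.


Left contraction v _| B = <vB>_1 (grade-1 part of the geometric product vB).
Using e1_|e12 = e2, e2_|e12 = -e1, e1_|e13 = e3, e3_|e13 = -e1, e2_|e23 = e3, e3_|e23 = -e2:
e1 coeff: -v2*b12 - v3*b13 = -(-2)*(-3) - (-1)*(1) = -5
e2 coeff: v1*b12 - v3*b23 = (-1)*(-3) - (-1)*(-4) = -1
e3 coeff: v1*b13 + v2*b23 = (-1)*(1) + (-2)*(-4) = 7
v _| B = -5*e1 - 1*e2 + 7*e3


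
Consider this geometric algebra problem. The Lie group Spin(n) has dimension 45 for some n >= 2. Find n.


dim Spin(n) = dim so(n) = n(n-1)/2.
Solve n(n-1)/2 = 45, i.e. n^2 - n - 90 = 0.
Discriminant = 1 + 8*45 = 361
n = (1 + sqrt(361))/2 = (1 + 19)/2 = 10


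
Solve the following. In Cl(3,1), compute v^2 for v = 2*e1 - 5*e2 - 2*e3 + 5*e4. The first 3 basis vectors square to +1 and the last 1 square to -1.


v^2 = sum of c_i^2 * e_i^2
Positive signature terms (e_i^2 = +1): 2^2 + (-5)^2 + (-2)^2 = 33
Negative signature terms (e_j^2 = -1): 5^2 = 25
v^2 = 33 - 25 = 8


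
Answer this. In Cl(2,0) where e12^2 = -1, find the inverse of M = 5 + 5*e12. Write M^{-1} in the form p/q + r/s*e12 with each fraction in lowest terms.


M = 5 + 5*e12, where e12^2 = -1.
Since M commutes with its reverse ~M = a - b*e12, M * ~M = a^2 - b^2*e12^2 = a^2 + b^2.
So M^{-1} = ~M / (a^2 + b^2) = (a - b*e12)/(a^2 + b^2).
a^2 + b^2 = 25 + 25 = 50
Scalar part = 5/50 = 1/10
Bivector coeff = -5/50 = -1/10
M^{-1} = 1/10 - 1/10*e12


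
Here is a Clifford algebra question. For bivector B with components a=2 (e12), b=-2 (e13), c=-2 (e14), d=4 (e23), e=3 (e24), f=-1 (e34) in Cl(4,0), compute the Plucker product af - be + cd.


Plucker relation: af - be + cd
a*f = 2*(-1) = -2
b*e = (-2)*3 = -6
c*d = (-2)*4 = -8
af - be + cd = -2 - (-6) + (-8)
= -4


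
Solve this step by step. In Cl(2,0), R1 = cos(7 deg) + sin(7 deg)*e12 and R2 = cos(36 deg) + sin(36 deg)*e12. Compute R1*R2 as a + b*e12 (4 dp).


Same-plane rotors commute and their half-angles add:
R1*R2 = cos(a1 + a2) + sin(a1 + a2)*e12.
a1 + a2 = 7 + 36 = 43 deg
cos(43 deg) = 0.7314
sin(43 deg) = 0.6820
R1*R2 = 0.7314 + 0.6820*e12


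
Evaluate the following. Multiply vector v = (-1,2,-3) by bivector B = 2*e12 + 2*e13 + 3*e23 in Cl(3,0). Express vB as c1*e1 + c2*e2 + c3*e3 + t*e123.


vB has grade-1 (vector) and grade-3 (trivector) parts: vB = (v _| B) + (v ^ B).
Vector part <vB>_1:
  e1: -v2*b12 - v3*b13 = -(2)*(2) - (-3)*(2) = 2
  e2: v1*b12 - v3*b23 = (-1)*(2) - (-3)*(3) = 7
  e3: v1*b13 + v2*b23 = (-1)*(2) + (2)*(3) = 4
Trivector part <vB>_3:
  e123: v1*b23 - v2*b13 + v3*b12 = (-1)*(3) - (2)*(2) + (-3)*(2) = -13
vB = 2*e1 + 7*e2 + 4*e3 - 13*e123


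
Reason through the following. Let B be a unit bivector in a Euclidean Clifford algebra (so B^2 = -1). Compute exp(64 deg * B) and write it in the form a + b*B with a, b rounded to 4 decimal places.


For a unit bivector B with B^2 = -1, the exponential series gives
e^(theta*B) = cos(theta) + sin(theta)*B (the GA analogue of Euler's formula).
theta = 64 degrees = 1.117011 rad
cos(64 deg) = 0.4384
sin(64 deg) = 0.8988
exp(theta*B) = 0.4384 + 0.8988*B


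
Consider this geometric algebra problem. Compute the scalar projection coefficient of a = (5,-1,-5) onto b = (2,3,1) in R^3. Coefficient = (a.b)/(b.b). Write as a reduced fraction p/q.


Projection coefficient = (a . b) / (b . b)
a . b = 5*2 + (-1)*3 + (-5)*1
= 10 + (-3) + (-5) = 2
b . b = 2^2 + 3^2 + 1^2
= 4 + 9 + 1 = 14
Coefficient = 2/14
In lowest terms: 1/7


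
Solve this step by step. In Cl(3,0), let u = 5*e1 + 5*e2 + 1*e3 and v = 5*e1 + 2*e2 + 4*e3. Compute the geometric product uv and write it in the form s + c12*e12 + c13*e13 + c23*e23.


In Cl(3,0): e_i^2 = 1, e_ie_j = -e_je_i for i != j.
Scalar part = u . v = 5*5 + 5*2 + 1*4
= 25 + 10 + 4 = 39
e12 coeff = 5*2 - 5*5 = 10 - 25 = -15
e13 coeff = 5*4 - 1*5 = 20 - 5 = 15
e23 coeff = 5*4 - 1*2 = 20 - 2 = 18
uv = 39 - 15*e12 + 15*e13 + 18*e23


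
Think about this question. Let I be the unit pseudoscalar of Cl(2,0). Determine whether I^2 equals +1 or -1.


The pseudoscalar I = e1...e_n (product of all n generators) of Cl(p,q) satisfies I^2 = (-1)^(q + n(n-1)/2).
p = 2, q = 0, n = p + q = 2
n(n-1)/2 = 2 * 1 / 2 = 1
Exponent = q + n(n-1)/2 = 0 + 1 = 1
I^2 = (-1)^1 = -1


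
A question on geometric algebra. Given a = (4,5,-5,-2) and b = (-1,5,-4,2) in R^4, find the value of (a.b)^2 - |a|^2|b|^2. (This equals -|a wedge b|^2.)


a . b = 4*(-1) + 5*5 + (-5)*(-4) + (-2)*2
= -4 + 25 + 20 + (-4) = 37
|a|^2 = 4^2 + 5^2 + (-5)^2 + (-2)^2 = 70
|b|^2 = (-1)^2 + 5^2 + (-4)^2 + 2^2 = 46
(a.b)^2 = 37^2 = 1369
|a|^2 * |b|^2 = 70 * 46 = 3220
Result = 1369 - 3220 = -1851


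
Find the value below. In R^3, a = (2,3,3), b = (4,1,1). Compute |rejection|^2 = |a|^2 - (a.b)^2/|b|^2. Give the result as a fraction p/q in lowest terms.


|a|^2 = 2^2 + 3^2 + 3^2 = 22
|b|^2 = 4^2 + 1^2 + 1^2 = 18
a . b = 2*4 + 3*1 + 3*1 = 14
(a.b)^2 = 14^2 = 196
|rej|^2 = 22 - 196/18
= (396 - 196)/18
= 200/18
In lowest terms: 100/9


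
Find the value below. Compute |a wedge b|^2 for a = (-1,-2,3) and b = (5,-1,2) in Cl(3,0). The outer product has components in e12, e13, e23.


a wedge b = (a1*b2 - a2*b1)*e12 + (a1*b3 - a3*b1)*e13 + (a2*b3 - a3*b2)*e23
e12 coeff: (-1)*(-1) - (-2)*5 = 1 - (-10) = 11
e13 coeff: (-1)*2 - 3*5 = -2 - 15 = -17
e23 coeff: (-2)*2 - 3*(-1) = -4 - (-3) = -1
|a wedge b|^2 = 11^2 + (-17)^2 + (-1)^2
= 121 + 289 + 1
= 411


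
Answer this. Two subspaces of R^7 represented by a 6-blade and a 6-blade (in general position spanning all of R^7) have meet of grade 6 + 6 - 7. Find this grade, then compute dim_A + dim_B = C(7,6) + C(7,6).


Meet grade = grade(A) + grade(B) - n
= 6 + 6 - 7 = 5
C(7,6) = 7
C(7,6) = 7
dim_A + dim_B = 7 + 7 = 14


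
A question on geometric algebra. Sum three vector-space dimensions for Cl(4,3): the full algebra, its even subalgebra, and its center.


n = 4 + 3 = 7
Total dim = 2^7 = 128
Even subalgebra dim = 2^6 = 64
n is odd, so center dim = 2
Sum = 128 + 64 + 2 = 194


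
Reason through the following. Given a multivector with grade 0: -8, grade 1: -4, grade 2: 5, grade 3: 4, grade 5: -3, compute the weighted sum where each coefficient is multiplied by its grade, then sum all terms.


Grade-weighted sum = sum of grade_k * coefficient_k
0*(-8) = 0
1*(-4) = -4
2*5 = 10
3*4 = 12
5*(-3) = -15
Total = 0 + (-4) + 10 + 12 + (-15) = 3


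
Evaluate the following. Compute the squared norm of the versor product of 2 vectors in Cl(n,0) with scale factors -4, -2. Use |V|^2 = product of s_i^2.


Each vector v_i has |v_i|^2 = s_i^2
Squared scales: (-4)^2 = 16, (-2)^2 = 4
|V|^2 = 16 * 4
= 64


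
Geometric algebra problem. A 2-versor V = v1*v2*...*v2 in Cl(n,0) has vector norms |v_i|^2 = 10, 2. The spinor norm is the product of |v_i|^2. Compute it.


Spinor norm N(V) = |v1|^2 * |v2|^2 * ... * |v2|^2
= 10 * 2
Running product: 10, 20
N(V) = 20


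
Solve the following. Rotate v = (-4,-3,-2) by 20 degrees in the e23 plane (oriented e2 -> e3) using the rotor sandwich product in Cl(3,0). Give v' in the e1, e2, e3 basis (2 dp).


Rotor R = cos(10deg) - sin(10deg)*e23
Rotation angle theta = 2 * 10 = 20 degrees in the e23 plane (e2 -> e3).
The component perpendicular to the plane (e1) is invariant: v'_1 = v1 = -4.00
cos(20deg) = 0.9397, sin(20deg) = 0.3420
v'_2 = v2*cos(theta) - v3*sin(theta) = -3*0.9397 - (-2)*0.3420 = -2.14
v'_3 = v2*sin(theta) + v3*cos(theta) = -3*0.3420 + (-2)*0.9397 = -2.91
v' = -4.00*e1 - 2.14*e2 - 2.91*e3


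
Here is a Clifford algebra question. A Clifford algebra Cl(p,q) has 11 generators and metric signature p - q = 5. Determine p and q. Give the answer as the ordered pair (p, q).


We need p + q = 11 and p - q = 5.
Adding: 2p = 11 + 5 = 16, so p = 8.
Then q = 11 - 8 = 3.
(p, q) = (8, 3)


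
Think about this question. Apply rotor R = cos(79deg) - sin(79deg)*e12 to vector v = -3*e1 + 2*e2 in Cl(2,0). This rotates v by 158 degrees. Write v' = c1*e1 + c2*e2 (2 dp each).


Rotor R = cos(79deg) - sin(79deg)*e12
Rotation angle theta = 2 * 79 = 158 degrees
v' = R*v*~R rotates v by theta.
cos(158deg) = -0.9272, sin(158deg) = 0.3746
v'_1 = -3*cos(158deg) - 2*sin(158deg)
= -3*(-0.9272) - 2*0.3746
= 2.03
v'_2 = -3*sin(158deg) + 2*cos(158deg)
= -3*0.3746 + 2*(-0.9272)
= -2.98
v' = 2.03*e1 - 2.98*e2


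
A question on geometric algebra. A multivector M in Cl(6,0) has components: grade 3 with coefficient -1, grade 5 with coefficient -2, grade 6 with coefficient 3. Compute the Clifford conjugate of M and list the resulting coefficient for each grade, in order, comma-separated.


Clifford conjugate sign for grade k: (-1)^(k(k+1)/2)
Grade 3: (-1)^(3*4/2) = (-1)^6 = 1, coeff -1 -> -1
Grade 5: (-1)^(5*6/2) = (-1)^15 = -1, coeff -2 -> 2
Grade 6: (-1)^(6*7/2) = (-1)^21 = -1, coeff 3 -> -3
Conjugated coefficients: -1, 2, -3


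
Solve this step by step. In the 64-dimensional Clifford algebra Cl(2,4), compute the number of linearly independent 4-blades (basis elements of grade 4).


Number of grade-k basis blades in Cl(p,q) with n = p + q is C(n, k).
n = 2 + 4 = 6
C(6, 4) = 6! / (4! * 2!)
= 720 / (24 * 2)
= 15


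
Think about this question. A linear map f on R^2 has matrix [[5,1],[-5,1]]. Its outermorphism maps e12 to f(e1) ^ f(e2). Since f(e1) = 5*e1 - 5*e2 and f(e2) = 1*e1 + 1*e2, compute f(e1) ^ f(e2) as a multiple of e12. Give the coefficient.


The outermorphism of a linear map f sends e1^e2 to f(e1)^f(e2).
f(e1) = 5*e1 - 5*e2
f(e2) = 1*e1 + 1*e2
f(e1) ^ f(e2) = (5*e1 - 5*e2) ^ (1*e1 + 1*e2)
= 5*1*e12 + (-5)*1*e21
= (5 - (-5))*e12
= 10*e12
Coefficient = 10


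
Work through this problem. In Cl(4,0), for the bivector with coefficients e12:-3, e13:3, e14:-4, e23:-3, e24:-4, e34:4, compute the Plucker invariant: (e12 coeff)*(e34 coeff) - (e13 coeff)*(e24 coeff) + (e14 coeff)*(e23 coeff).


Plucker relation: af - be + cd
a*f = (-3)*4 = -12
b*e = 3*(-4) = -12
c*d = (-4)*(-3) = 12
af - be + cd = -12 - (-12) + 12
= 12


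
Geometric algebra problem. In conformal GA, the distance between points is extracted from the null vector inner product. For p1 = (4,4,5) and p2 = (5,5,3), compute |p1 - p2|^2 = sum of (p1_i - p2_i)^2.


p1 - p2 = (-1, -1, 2)
|p1 - p2|^2 = (-1)^2 + (-1)^2 + 2^2
= 1 + 1 + 4
= 6


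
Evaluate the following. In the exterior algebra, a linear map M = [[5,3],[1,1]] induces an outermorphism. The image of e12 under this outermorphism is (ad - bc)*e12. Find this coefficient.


The outermorphism of a linear map f sends e1^e2 to f(e1)^f(e2).
f(e1) = 5*e1 + 1*e2
f(e2) = 3*e1 + 1*e2
f(e1) ^ f(e2) = (5*e1 + 1*e2) ^ (3*e1 + 1*e2)
= 5*1*e12 + 1*3*e21
= (5 - 3)*e12
= 2*e12
Coefficient = 2


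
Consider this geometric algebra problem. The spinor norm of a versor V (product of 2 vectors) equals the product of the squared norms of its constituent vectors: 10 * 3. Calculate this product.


Spinor norm N(V) = |v1|^2 * |v2|^2 * ... * |v2|^2
= 10 * 3
Running product: 10, 30
N(V) = 30


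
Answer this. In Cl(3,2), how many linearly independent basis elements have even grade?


Even subalgebra dimension = 2^(n-1)
n = 3 + 2 = 5
2^(5 - 1) = 2^4 = 16
Verification: sum of C(5,k) for even k = 1 + 10 + 5 = 16
Result = 16


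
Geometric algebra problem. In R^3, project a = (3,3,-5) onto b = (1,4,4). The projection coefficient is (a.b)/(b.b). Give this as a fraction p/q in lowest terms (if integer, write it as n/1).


Projection coefficient = (a . b) / (b . b)
a . b = 3*1 + 3*4 + (-5)*4
= 3 + 12 + (-20) = -5
b . b = 1^2 + 4^2 + 4^2
= 1 + 16 + 16 = 33
Coefficient = -5/33
In lowest terms: -5/33


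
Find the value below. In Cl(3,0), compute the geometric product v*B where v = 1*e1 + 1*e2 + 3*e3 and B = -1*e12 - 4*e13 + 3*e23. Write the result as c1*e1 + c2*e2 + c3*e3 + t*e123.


vB has grade-1 (vector) and grade-3 (trivector) parts: vB = (v _| B) + (v ^ B).
Vector part <vB>_1:
  e1: -v2*b12 - v3*b13 = -(1)*(-1) - (3)*(-4) = 13
  e2: v1*b12 - v3*b23 = (1)*(-1) - (3)*(3) = -10
  e3: v1*b13 + v2*b23 = (1)*(-4) + (1)*(3) = -1
Trivector part <vB>_3:
  e123: v1*b23 - v2*b13 + v3*b12 = (1)*(3) - (1)*(-4) + (3)*(-1) = 4
vB = 13*e1 - 10*e2 - 1*e3 + 4*e123


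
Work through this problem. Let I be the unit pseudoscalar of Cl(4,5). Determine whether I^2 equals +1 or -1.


The pseudoscalar I = e1...e_n (product of all n generators) of Cl(p,q) satisfies I^2 = (-1)^(q + n(n-1)/2).
p = 4, q = 5, n = p + q = 9
n(n-1)/2 = 9 * 8 / 2 = 36
Exponent = q + n(n-1)/2 = 5 + 36 = 41
I^2 = (-1)^41 = -1


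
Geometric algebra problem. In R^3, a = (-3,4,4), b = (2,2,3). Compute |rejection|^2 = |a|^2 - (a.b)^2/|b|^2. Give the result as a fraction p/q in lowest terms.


|a|^2 = (-3)^2 + 4^2 + 4^2 = 41
|b|^2 = 2^2 + 2^2 + 3^2 = 17
a . b = (-3)*2 + 4*2 + 4*3 = 14
(a.b)^2 = 14^2 = 196
|rej|^2 = 41 - 196/17
= (697 - 196)/17
= 501/17
In lowest terms: 501/17


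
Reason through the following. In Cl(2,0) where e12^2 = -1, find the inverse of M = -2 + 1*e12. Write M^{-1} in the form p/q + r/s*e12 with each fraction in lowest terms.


M = -2 + 1*e12, where e12^2 = -1.
Since M commutes with its reverse ~M = a - b*e12, M * ~M = a^2 - b^2*e12^2 = a^2 + b^2.
So M^{-1} = ~M / (a^2 + b^2) = (a - b*e12)/(a^2 + b^2).
a^2 + b^2 = 4 + 1 = 5
Scalar part = -2/5 = -2/5
Bivector coeff = -1/5 = -1/5
M^{-1} = -2/5 - 1/5*e12


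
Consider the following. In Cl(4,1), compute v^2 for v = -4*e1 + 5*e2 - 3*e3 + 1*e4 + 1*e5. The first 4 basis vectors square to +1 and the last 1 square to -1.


v^2 = sum of c_i^2 * e_i^2
Positive signature terms (e_i^2 = +1): (-4)^2 + 5^2 + (-3)^2 + 1^2 = 51
Negative signature terms (e_j^2 = -1): 1^2 = 1
v^2 = 51 - 1 = 50


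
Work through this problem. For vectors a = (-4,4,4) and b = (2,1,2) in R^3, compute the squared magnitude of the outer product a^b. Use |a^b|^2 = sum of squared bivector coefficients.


a wedge b = (a1*b2 - a2*b1)*e12 + (a1*b3 - a3*b1)*e13 + (a2*b3 - a3*b2)*e23
e12 coeff: (-4)*1 - 4*2 = -4 - 8 = -12
e13 coeff: (-4)*2 - 4*2 = -8 - 8 = -16
e23 coeff: 4*2 - 4*1 = 8 - 4 = 4
|a wedge b|^2 = (-12)^2 + (-16)^2 + 4^2
= 144 + 256 + 16
= 416


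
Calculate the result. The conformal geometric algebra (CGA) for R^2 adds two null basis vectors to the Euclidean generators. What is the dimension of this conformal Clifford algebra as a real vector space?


The conformal model of R^2 uses Cl(3,1): the 2 Euclidean generators plus two extra orthogonal generators e+ (e+^2 = +1) and e- (e-^2 = -1), from which the null vectors e0, einf are built.
Number of generators m = 2 + 2 = 4.
dim Cl(p,q) = 2^m = 2^4 = 16


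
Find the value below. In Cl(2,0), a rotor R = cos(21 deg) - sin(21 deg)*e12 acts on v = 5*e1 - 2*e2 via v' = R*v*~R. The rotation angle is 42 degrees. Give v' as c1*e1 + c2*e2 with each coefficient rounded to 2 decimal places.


Rotor R = cos(21deg) - sin(21deg)*e12
Rotation angle theta = 2 * 21 = 42 degrees
v' = R*v*~R rotates v by theta.
cos(42deg) = 0.7431, sin(42deg) = 0.6691
v'_1 = 5*cos(42deg) - (-2)*sin(42deg)
= 5*0.7431 - (-2)*0.6691
= 5.05
v'_2 = 5*sin(42deg) + (-2)*cos(42deg)
= 5*0.6691 + (-2)*0.7431
= 1.86
v' = 5.05*e1 + 1.86*e2


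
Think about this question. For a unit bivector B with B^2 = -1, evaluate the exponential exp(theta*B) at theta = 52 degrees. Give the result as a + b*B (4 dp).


For a unit bivector B with B^2 = -1, the exponential series gives
e^(theta*B) = cos(theta) + sin(theta)*B (the GA analogue of Euler's formula).
theta = 52 degrees = 0.907571 rad
cos(52 deg) = 0.6157
sin(52 deg) = 0.7880
exp(theta*B) = 0.6157 + 0.7880*B


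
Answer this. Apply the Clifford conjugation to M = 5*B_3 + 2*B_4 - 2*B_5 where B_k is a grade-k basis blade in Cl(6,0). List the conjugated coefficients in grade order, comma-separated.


Clifford conjugate sign for grade k: (-1)^(k(k+1)/2)
Grade 3: (-1)^(3*4/2) = (-1)^6 = 1, coeff 5 -> 5
Grade 4: (-1)^(4*5/2) = (-1)^10 = 1, coeff 2 -> 2
Grade 5: (-1)^(5*6/2) = (-1)^15 = -1, coeff -2 -> 2
Conjugated coefficients: 5, 2, 2


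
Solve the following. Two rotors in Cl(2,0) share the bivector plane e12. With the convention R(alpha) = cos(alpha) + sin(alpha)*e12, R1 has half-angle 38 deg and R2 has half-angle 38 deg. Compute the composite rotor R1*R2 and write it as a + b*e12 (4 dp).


Same-plane rotors commute and their half-angles add:
R1*R2 = cos(a1 + a2) + sin(a1 + a2)*e12.
a1 + a2 = 38 + 38 = 76 deg
cos(76 deg) = 0.2419
sin(76 deg) = 0.9703
R1*R2 = 0.2419 + 0.9703*e12


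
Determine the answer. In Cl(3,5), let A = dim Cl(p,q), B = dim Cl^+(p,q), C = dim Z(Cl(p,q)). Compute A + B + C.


n = 3 + 5 = 8
Total dim = 2^8 = 256
Even subalgebra dim = 2^7 = 128
n is even, so center dim = 1
Sum = 256 + 128 + 1 = 385


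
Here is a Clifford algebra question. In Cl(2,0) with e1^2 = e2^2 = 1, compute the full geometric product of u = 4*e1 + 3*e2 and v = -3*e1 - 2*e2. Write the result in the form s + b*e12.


Expand: (4*e1 + 3*e2)(-3*e1 - 2*e2)
= 4*(-3)*e1e1 + 4*(-2)*e1e2 + 3*(-3)*e2e1 + 3*(-2)*e2e2
Using e1^2 = e2^2 = 1, e2e1 = -e1e2:
Scalar part s = 4*(-3) + 3*(-2) = -12 + (-6) = -18
Bivector part b = 4*(-2) - 3*(-3) = -8 - (-9) = 1
uv = -18 + 1*e12


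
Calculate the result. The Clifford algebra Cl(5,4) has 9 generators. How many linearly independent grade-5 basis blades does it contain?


Number of grade-k basis blades in Cl(p,q) with n = p + q is C(n, k).
n = 5 + 4 = 9
C(9, 5) = 9! / (5! * 4!)
= 362880 / (120 * 24)
= 126


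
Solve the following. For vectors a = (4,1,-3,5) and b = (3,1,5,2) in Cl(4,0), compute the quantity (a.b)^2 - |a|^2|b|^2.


a . b = 4*3 + 1*1 + (-3)*5 + 5*2
= 12 + 1 + (-15) + 10 = 8
|a|^2 = 4^2 + 1^2 + (-3)^2 + 5^2 = 51
|b|^2 = 3^2 + 1^2 + 5^2 + 2^2 = 39
(a.b)^2 = 8^2 = 64
|a|^2 * |b|^2 = 51 * 39 = 1989
Result = 64 - 1989 = -1925


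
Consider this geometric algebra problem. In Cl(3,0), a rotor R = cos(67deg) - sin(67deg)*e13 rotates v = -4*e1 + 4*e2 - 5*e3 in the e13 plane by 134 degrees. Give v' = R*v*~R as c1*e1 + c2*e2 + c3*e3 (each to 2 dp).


Rotor R = cos(67deg) - sin(67deg)*e13
Rotation angle theta = 2 * 67 = 134 degrees in the e13 plane (e1 -> e3).
The component perpendicular to the plane (e2) is invariant: v'_2 = v2 = 4.00
cos(134deg) = -0.6947, sin(134deg) = 0.7193
v'_1 = v1*cos(theta) - v3*sin(theta) = -4*(-0.6947) - (-5)*0.7193 = 6.38
v'_3 = v1*sin(theta) + v3*cos(theta) = -4*0.7193 + (-5)*(-0.6947) = 0.60
v' = 6.38*e1 + 4.00*e2 + 0.60*e3


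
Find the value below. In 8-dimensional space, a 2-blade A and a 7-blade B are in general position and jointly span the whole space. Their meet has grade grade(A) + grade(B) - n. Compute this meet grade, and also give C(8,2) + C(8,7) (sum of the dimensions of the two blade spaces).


Meet grade = grade(A) + grade(B) - n
= 2 + 7 - 8 = 1
C(8,2) = 28
C(8,7) = 8
dim_A + dim_B = 28 + 8 = 36


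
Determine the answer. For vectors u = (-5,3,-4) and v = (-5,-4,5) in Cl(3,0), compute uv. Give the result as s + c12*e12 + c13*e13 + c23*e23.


In Cl(3,0): e_i^2 = 1, e_ie_j = -e_je_i for i != j.
Scalar part = u . v = (-5)*(-5) + 3*(-4) + (-4)*5
= 25 + (-12) + (-20) = -7
e12 coeff = (-5)*(-4) - 3*(-5) = 20 - (-15) = 35
e13 coeff = (-5)*5 - (-4)*(-5) = -25 - 20 = -45
e23 coeff = 3*5 - (-4)*(-4) = 15 - 16 = -1
uv = -7 + 35*e12 - 45*e13 - 1*e23


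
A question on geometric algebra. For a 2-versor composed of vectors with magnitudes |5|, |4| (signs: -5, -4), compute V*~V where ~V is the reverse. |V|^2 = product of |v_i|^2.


Each vector v_i has |v_i|^2 = s_i^2
Squared scales: (-5)^2 = 25, (-4)^2 = 16
|V|^2 = 25 * 16
= 400


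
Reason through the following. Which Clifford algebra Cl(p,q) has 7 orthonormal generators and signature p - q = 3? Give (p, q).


We need p + q = 7 and p - q = 3.
Adding: 2p = 7 + 3 = 10, so p = 5.
Then q = 7 - 5 = 2.
(p, q) = (5, 2)


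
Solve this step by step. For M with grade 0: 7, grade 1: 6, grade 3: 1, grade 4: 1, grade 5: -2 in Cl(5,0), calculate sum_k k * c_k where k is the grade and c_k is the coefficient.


Grade-weighted sum = sum of grade_k * coefficient_k
0*7 = 0
1*6 = 6
3*1 = 3
4*1 = 4
5*(-2) = -10
Total = 0 + 6 + 3 + 4 + (-10) = 3


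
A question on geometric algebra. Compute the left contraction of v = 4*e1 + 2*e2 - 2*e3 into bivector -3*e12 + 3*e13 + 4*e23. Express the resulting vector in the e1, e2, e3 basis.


Left contraction v _| B = <vB>_1 (grade-1 part of the geometric product vB).
Using e1_|e12 = e2, e2_|e12 = -e1, e1_|e13 = e3, e3_|e13 = -e1, e2_|e23 = e3, e3_|e23 = -e2:
e1 coeff: -v2*b12 - v3*b13 = -(2)*(-3) - (-2)*(3) = 12
e2 coeff: v1*b12 - v3*b23 = (4)*(-3) - (-2)*(4) = -4
e3 coeff: v1*b13 + v2*b23 = (4)*(3) + (2)*(4) = 20
v _| B = 12*e1 - 4*e2 + 20*e3


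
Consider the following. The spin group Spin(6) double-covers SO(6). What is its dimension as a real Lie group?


Spin(n) double-covers SO(n); both have Lie algebra so(n) of dimension n(n-1)/2.
n = 6
n(n-1) = 6 * 5 = 30
dim Spin(6) = 30/2 = 15


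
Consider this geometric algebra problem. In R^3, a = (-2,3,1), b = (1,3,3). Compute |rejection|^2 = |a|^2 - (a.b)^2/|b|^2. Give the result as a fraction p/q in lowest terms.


|a|^2 = (-2)^2 + 3^2 + 1^2 = 14
|b|^2 = 1^2 + 3^2 + 3^2 = 19
a . b = (-2)*1 + 3*3 + 1*3 = 10
(a.b)^2 = 10^2 = 100
|rej|^2 = 14 - 100/19
= (266 - 100)/19
= 166/19
In lowest terms: 166/19


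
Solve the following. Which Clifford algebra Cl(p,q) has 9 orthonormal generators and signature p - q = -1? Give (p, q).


We need p + q = 9 and p - q = -1.
Adding: 2p = 9 + (-1) = 8, so p = 4.
Then q = 9 - 4 = 5.
(p, q) = (4, 5)


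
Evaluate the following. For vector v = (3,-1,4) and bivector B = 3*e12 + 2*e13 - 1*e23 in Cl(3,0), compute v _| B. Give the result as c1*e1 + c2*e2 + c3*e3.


Left contraction v _| B = <vB>_1 (grade-1 part of the geometric product vB).
Using e1_|e12 = e2, e2_|e12 = -e1, e1_|e13 = e3, e3_|e13 = -e1, e2_|e23 = e3, e3_|e23 = -e2:
e1 coeff: -v2*b12 - v3*b13 = -(-1)*(3) - (4)*(2) = -5
e2 coeff: v1*b12 - v3*b23 = (3)*(3) - (4)*(-1) = 13
e3 coeff: v1*b13 + v2*b23 = (3)*(2) + (-1)*(-1) = 7
v _| B = -5*e1 + 13*e2 + 7*e3


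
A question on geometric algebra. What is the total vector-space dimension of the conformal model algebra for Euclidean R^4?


The conformal model of R^4 uses Cl(5,1): the 4 Euclidean generators plus two extra orthogonal generators e+ (e+^2 = +1) and e- (e-^2 = -1), from which the null vectors e0, einf are built.
Number of generators m = 4 + 2 = 6.
dim Cl(p,q) = 2^m = 2^6 = 64


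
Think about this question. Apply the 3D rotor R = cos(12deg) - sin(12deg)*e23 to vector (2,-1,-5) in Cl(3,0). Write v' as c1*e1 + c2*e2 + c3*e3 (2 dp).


Rotor R = cos(12deg) - sin(12deg)*e23
Rotation angle theta = 2 * 12 = 24 degrees in the e23 plane (e2 -> e3).
The component perpendicular to the plane (e1) is invariant: v'_1 = v1 = 2.00
cos(24deg) = 0.9135, sin(24deg) = 0.4067
v'_2 = v2*cos(theta) - v3*sin(theta) = -1*0.9135 - (-5)*0.4067 = 1.12
v'_3 = v2*sin(theta) + v3*cos(theta) = -1*0.4067 + (-5)*0.9135 = -4.97
v' = 2.00*e1 + 1.12*e2 - 4.97*e3


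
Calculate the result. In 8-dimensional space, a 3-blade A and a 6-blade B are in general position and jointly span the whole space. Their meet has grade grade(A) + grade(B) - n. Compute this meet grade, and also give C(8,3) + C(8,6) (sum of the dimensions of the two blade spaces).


Meet grade = grade(A) + grade(B) - n
= 3 + 6 - 8 = 1
C(8,3) = 56
C(8,6) = 28
dim_A + dim_B = 56 + 28 = 84


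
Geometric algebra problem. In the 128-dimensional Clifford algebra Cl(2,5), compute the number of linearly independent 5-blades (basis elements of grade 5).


Number of grade-k basis blades in Cl(p,q) with n = p + q is C(n, k).
n = 2 + 5 = 7
C(7, 5) = 7! / (5! * 2!)
= 5040 / (120 * 2)
= 21


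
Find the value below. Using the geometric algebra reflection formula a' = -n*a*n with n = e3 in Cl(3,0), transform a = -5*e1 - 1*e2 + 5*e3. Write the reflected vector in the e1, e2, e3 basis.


Reflection formula: a' = -n*a*n, with n = e3 (unit vector, n^2 = 1).
For reflection through hyperplane perp to e3:
The component along e3 flips sign, others stay.
a = (-5, -1, 5)
a' = (-5, -1, -5)
a' = -5*e1 - 1*e2 - 5*e3


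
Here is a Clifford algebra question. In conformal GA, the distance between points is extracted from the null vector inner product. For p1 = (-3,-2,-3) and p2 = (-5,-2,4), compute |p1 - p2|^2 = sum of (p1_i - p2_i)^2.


p1 - p2 = (2, 0, -7)
|p1 - p2|^2 = 2^2 + 0^2 + (-7)^2
= 4 + 0 + 49
= 53


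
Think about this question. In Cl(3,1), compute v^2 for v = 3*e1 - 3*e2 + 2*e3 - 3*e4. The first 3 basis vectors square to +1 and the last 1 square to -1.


v^2 = sum of c_i^2 * e_i^2
Positive signature terms (e_i^2 = +1): 3^2 + (-3)^2 + 2^2 = 22
Negative signature terms (e_j^2 = -1): (-3)^2 = 9
v^2 = 22 - 9 = 13


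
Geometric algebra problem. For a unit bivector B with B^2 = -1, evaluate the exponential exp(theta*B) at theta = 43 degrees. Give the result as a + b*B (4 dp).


For a unit bivector B with B^2 = -1, the exponential series gives
e^(theta*B) = cos(theta) + sin(theta)*B (the GA analogue of Euler's formula).
theta = 43 degrees = 0.750492 rad
cos(43 deg) = 0.7314
sin(43 deg) = 0.6820
exp(theta*B) = 0.7314 + 0.6820*B


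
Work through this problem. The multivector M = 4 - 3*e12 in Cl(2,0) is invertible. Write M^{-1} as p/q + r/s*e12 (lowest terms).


M = 4 - 3*e12, where e12^2 = -1.
Since M commutes with its reverse ~M = a - b*e12, M * ~M = a^2 - b^2*e12^2 = a^2 + b^2.
So M^{-1} = ~M / (a^2 + b^2) = (a - b*e12)/(a^2 + b^2).
a^2 + b^2 = 16 + 9 = 25
Scalar part = 4/25 = 4/25
Bivector coeff = 3/25 = 3/25
M^{-1} = 4/25 + 3/25*e12


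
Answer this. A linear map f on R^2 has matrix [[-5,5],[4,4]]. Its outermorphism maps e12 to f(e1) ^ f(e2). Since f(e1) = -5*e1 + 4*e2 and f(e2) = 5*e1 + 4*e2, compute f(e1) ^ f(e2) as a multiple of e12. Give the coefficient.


The outermorphism of a linear map f sends e1^e2 to f(e1)^f(e2).
f(e1) = -5*e1 + 4*e2
f(e2) = 5*e1 + 4*e2
f(e1) ^ f(e2) = (-5*e1 + 4*e2) ^ (5*e1 + 4*e2)
= (-5)*4*e12 + 4*5*e21
= (-20 - 20)*e12
= -40*e12
Coefficient = -40


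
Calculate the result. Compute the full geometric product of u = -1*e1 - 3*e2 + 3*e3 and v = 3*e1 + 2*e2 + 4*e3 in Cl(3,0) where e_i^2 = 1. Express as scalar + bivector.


In Cl(3,0): e_i^2 = 1, e_ie_j = -e_je_i for i != j.
Scalar part = u . v = (-1)*3 + (-3)*2 + 3*4
= -3 + (-6) + 12 = 3
e12 coeff = (-1)*2 - (-3)*3 = -2 - (-9) = 7
e13 coeff = (-1)*4 - 3*3 = -4 - 9 = -13
e23 coeff = (-3)*4 - 3*2 = -12 - 6 = -18
uv = 3 + 7*e12 - 13*e13 - 18*e23


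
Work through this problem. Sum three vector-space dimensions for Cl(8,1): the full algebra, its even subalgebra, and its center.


n = 8 + 1 = 9
Total dim = 2^9 = 512
Even subalgebra dim = 2^8 = 256
n is odd, so center dim = 2
Sum = 512 + 256 + 2 = 770


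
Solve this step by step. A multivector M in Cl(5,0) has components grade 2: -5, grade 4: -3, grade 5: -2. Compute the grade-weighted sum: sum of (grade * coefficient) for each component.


Grade-weighted sum = sum of grade_k * coefficient_k
2*(-5) = -10
4*(-3) = -12
5*(-2) = -10
Total = -10 + (-12) + (-10) = -32


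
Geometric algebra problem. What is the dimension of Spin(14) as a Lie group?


Spin(n) double-covers SO(n); both have Lie algebra so(n) of dimension n(n-1)/2.
n = 14
n(n-1) = 14 * 13 = 182
dim Spin(14) = 182/2 = 91


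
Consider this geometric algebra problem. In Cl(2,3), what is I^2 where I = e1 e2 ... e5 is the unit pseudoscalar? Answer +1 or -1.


The pseudoscalar I = e1...e_n (product of all n generators) of Cl(p,q) satisfies I^2 = (-1)^(q + n(n-1)/2).
p = 2, q = 3, n = p + q = 5
n(n-1)/2 = 5 * 4 / 2 = 10
Exponent = q + n(n-1)/2 = 3 + 10 = 13
I^2 = (-1)^13 = -1
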